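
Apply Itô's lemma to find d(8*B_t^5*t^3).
d(8*B_t^5*t^3) = (B_t^3*t^2*(24*B_t^2 + 80*t)) dt + (40*B_t^4*t^3) dB_t

Itô's formula for f(t, x): d f(t, B_t) = (f_t + (1/2) f_xx) dt + f_x dB_t. Compute partials of f(t, x) = 8*t^3*x^5:
  f_t(t,x)  = 24*t^2*x^5
  f_x(t,x)  = 40*t^3*x^4
  f_xx(t,x) = 160*t^3*x^3
Assemble drift = f_t + (1/2) f_xx = t^2*x^3*(80*t + 24*x^2) and diffusion = f_x = 40*t^3*x^4. Substituting x = B_t:
  d(8*B_t^5*t^3) = (B_t^3*t^2*(24*B_t^2 + 80*t)) dt + (40*B_t^4*t^3) dB_t.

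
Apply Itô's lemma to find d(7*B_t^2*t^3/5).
d(7*B_t^2*t^3/5) = (7*t^2*(3*B_t^2 + t)/5) dt + (14*B_t*t^3/5) dB_t

Itô's formula for f(t, x): d f(t, B_t) = (f_t + (1/2) f_xx) dt + f_x dB_t. Compute partials of f(t, x) = 7*t^3*x^2/5:
  f_t(t,x)  = 21*t^2*x^2/5
  f_x(t,x)  = 14*t^3*x/5
  f_xx(t,x) = 14*t^3/5
Assemble drift = f_t + (1/2) f_xx = 7*t^2*(t + 3*x^2)/5 and diffusion = f_x = 14*t^3*x/5. Substituting x = B_t:
  d(7*B_t^2*t^3/5) = (7*t^2*(3*B_t^2 + t)/5) dt + (14*B_t*t^3/5) dB_t.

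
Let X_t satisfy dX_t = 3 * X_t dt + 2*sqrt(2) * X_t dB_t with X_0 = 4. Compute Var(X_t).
Var(X_t) = 16*(exp(8*t) - 1)*exp(6*t)

For GBM dX = mu X dt + sigma X dB with X_0 = x_0, apply Itô to Y = log X: dY = (mu - sigma^2/2) dt + sigma dB, so Y_t = log(x_0) + (mu - sigma^2/2) t + sigma B_t and hence X_t = x_0 * exp((mu - sigma^2/2) t + sigma B_t).
With mu = 3, sigma = 2*sqrt(2), x_0 = 4, this gives:
  X_t = 4 * exp((-1) * t + (2*sqrt(2)) * B_t).
Since sigma*B_t ~ Normal(0, sigma^2 t), E[exp(sigma*B_t)] = exp(sigma^2 t / 2); so E[X_t] = x_0 * exp((mu - sigma^2/2) t) * exp(sigma^2 t / 2) = x_0 * exp(mu t) = 4*exp(3*t).
Var(X_t) = E[X_t^2] - (E[X_t])^2 = x_0^2 * exp(2 mu t) * (exp(sigma^2 t) - 1) = 16*(exp(8*t) - 1)*exp(6*t).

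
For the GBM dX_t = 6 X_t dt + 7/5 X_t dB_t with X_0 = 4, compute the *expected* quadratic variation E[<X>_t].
E[<X>_t] = 784*exp(349*t/25)/349 - 784/349

<X>_t = int_0^t ((7/5) * X_s)^2 ds. Taking expectation inside the integral: E[<X>_t] = (7/5)^2 * int_0^t E[X_s^2] ds. For GBM, E[X_s^2] = x_0^2 * exp((2 mu + sigma^2) s). Integrating:
  E[<X>_t] = (7/5)^2 * 4^2 * (exp((2*6 + (7/5)^2) t) - 1) / (2*6 + (7/5)^2)
           = (7/5)^2 * 4^2 * (exp((349/25) t) - 1) / (349/25) = 784*exp(349*t/25)/349 - 784/349.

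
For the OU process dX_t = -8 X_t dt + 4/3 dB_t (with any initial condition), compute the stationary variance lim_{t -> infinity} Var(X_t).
lim Var(X_t) = 1/9

The OU SDE dX = -theta X dt + sigma dB admits the integrating factor exp(theta t): d(exp(theta t) X_t) = sigma exp(theta t) dB_t. Integrating from 0 to t gives X_t = x_0 * exp(-theta t) + sigma * int_0^t exp(-theta (t-s)) dB_s for any initial x_0. The Itô integral has variance (by the Itô isometry) sigma^2 * int_0^t exp(-2 theta (t - s)) ds = sigma^2 * (1 - exp(-2 theta t)) / (2 theta), independent of x_0.
With theta = 8, sigma = 4/3:
  Var(X_t) = (4/3)^2 * (1 - exp(-2*8 t)) / (2 * 8) = 1/9 - exp(-16*t)/9.
As t -> infinity, exp(-2*8 t) -> 0, so the stationary variance is sigma^2 / (2 theta) = 1/9.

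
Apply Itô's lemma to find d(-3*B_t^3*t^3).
d(-3*B_t^3*t^3) = (9*B_t*t^2*(-B_t^2 - t)) dt + (-9*B_t^2*t^3) dB_t

Itô's formula for f(t, x): d f(t, B_t) = (f_t + (1/2) f_xx) dt + f_x dB_t. Compute partials of f(t, x) = -3*t^3*x^3:
  f_t(t,x)  = -9*t^2*x^3
  f_x(t,x)  = -9*t^3*x^2
  f_xx(t,x) = -18*t^3*x
Assemble drift = f_t + (1/2) f_xx = 9*t^2*x*(-t - x^2) and diffusion = f_x = -9*t^3*x^2. Substituting x = B_t:
  d(-3*B_t^3*t^3) = (9*B_t*t^2*(-B_t^2 - t)) dt + (-9*B_t^2*t^3) dB_t.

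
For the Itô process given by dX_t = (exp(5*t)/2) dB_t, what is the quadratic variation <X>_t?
<X>_t = exp(10*t)/40 - 1/40

For an Itô process dX_t = a(t) dt + b(t) dB_t, the quadratic variation is <X>_t = int_0^t b(s)^2 ds (the drift term does not contribute). Here b(s) = exp(5*s)/2, so
  b(s)^2 = exp(10*s)/4.
Integrating from 0 to t:
  <X>_t = int_0^t (exp(10*s)/4) ds = exp(10*t)/40 - 1/40.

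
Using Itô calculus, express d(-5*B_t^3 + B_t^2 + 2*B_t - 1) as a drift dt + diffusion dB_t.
d(-5*B_t^3 + B_t^2 + 2*B_t - 1) = (1 - 15*B_t) dt + (-15*B_t^2 + 2*B_t + 2) dB_t

Itô's formula for f(B_t) gives d f(B_t) = f'(B_t) dB_t + (1/2) f''(B_t) dt. Compute derivatives of f(x) = -5*x^3 + x^2 + 2*x - 1:
  f'(x)  = -15*x^2 + 2*x + 2
  f''(x) = 2 - 30*x
Substitute x = B_t and multiply the f'' term by 1/2:
  drift     = (1/2) * (2 - 30*x) evaluated at B_t = 1 - 15*B_t
  diffusion = (-15*x^2 + 2*x + 2) evaluated at B_t = -15*B_t^2 + 2*B_t + 2
Therefore d(-5*B_t^3 + B_t^2 + 2*B_t - 1) = (1 - 15*B_t) dt + (-15*B_t^2 + 2*B_t + 2) dB_t.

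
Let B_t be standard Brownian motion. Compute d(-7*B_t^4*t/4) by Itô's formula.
d(-7*B_t^4*t/4) = (7*B_t^2*(-B_t^2 - 6*t)/4) dt + (-7*B_t^3*t) dB_t

Itô's formula for f(t, x): d f(t, B_t) = (f_t + (1/2) f_xx) dt + f_x dB_t. Compute partials of f(t, x) = -7*t*x^4/4:
  f_t(t,x)  = -7*x^4/4
  f_x(t,x)  = -7*t*x^3
  f_xx(t,x) = -21*t*x^2
Assemble drift = f_t + (1/2) f_xx = 7*x^2*(-6*t - x^2)/4 and diffusion = f_x = -7*t*x^3. Substituting x = B_t:
  d(-7*B_t^4*t/4) = (7*B_t^2*(-B_t^2 - 6*t)/4) dt + (-7*B_t^3*t) dB_t.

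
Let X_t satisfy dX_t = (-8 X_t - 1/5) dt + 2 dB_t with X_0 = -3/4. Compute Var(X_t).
Var(X_t) = 1/4 - exp(-16*t)/4

The variance V(t) = Var(X_t) satisfies V'(t) = 2 a V(t) + c^2 with V(0) = 0 (drift coefficient is linear in X, diffusion is constant). With a = -8, c = 2, the solution is
  V(t) = (c^2 / (2 a)) * (exp(2 a t) - 1)
       = (2^2 / (2*(-8))) * (exp((-16) t) - 1)
       = 1/4 - exp(-16*t)/4.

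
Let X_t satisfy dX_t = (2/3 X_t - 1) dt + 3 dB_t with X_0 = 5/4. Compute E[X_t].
E[X_t] = 3/2 - exp(2*t/3)/4

Taking expectations and using E[dB_t] = 0, the mean m(t) = E[X_t] satisfies the ODE m'(t) = a m(t) + b with m(0) = x_0. With a = 2/3, b = -1, x_0 = 5/4, the solution is
  m(t) = x_0 * exp(a t) + (b/a) * (exp(a t) - 1)
       = (5/4) * exp((2/3) t) + ((-1)/(2/3)) * (exp((2/3) t) - 1)
       = 3/2 - exp(2*t/3)/4.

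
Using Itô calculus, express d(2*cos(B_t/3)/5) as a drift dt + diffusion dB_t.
d(2*cos(B_t/3)/5) = (-cos(B_t/3)/45) dt + (-2*sin(B_t/3)/15) dB_t

Itô's formula for f(B_t) gives d f(B_t) = f'(B_t) dB_t + (1/2) f''(B_t) dt. Compute derivatives of f(x) = 2*cos(x/3)/5:
  f'(x)  = -2*sin(x/3)/15
  f''(x) = -2*cos(x/3)/45
Substitute x = B_t and multiply the f'' term by 1/2:
  drift     = (1/2) * (-2*cos(x/3)/45) evaluated at B_t = -cos(B_t/3)/45
  diffusion = (-2*sin(x/3)/15) evaluated at B_t = -2*sin(B_t/3)/15
Therefore d(2*cos(B_t/3)/5) = (-cos(B_t/3)/45) dt + (-2*sin(B_t/3)/15) dB_t.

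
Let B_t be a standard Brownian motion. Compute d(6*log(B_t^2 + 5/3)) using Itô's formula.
d(6*log(B_t^2 + 5/3)) = (18*(5 - 3*B_t^2)/(3*B_t^2 + 5)^2) dt + (36*B_t/(3*B_t^2 + 5)) dB_t

Itô's formula for f(B_t) gives d f(B_t) = f'(B_t) dB_t + (1/2) f''(B_t) dt. Compute derivatives of f(x) = 6*log(x^2 + 5/3):
  f'(x)  = 36*x/(3*x^2 + 5)
  f''(x) = 36*(5 - 3*x^2)/(3*x^2 + 5)^2
Substitute x = B_t and multiply the f'' term by 1/2:
  drift     = (1/2) * (36*(5 - 3*x^2)/(3*x^2 + 5)^2) evaluated at B_t = 18*(5 - 3*B_t^2)/(3*B_t^2 + 5)^2
  diffusion = (36*x/(3*x^2 + 5)) evaluated at B_t = 36*B_t/(3*B_t^2 + 5)
Therefore d(6*log(B_t^2 + 5/3)) = (18*(5 - 3*B_t^2)/(3*B_t^2 + 5)^2) dt + (36*B_t/(3*B_t^2 + 5)) dB_t.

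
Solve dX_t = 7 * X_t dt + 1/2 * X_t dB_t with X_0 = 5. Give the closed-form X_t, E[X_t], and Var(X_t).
X_t = 5 * exp((55/8) t + (1/2) B_t); E[X_t] = 5*exp(7*t); Var(X_t) = 25*(exp(t/4) - 1)*exp(14*t)

For GBM dX = mu X dt + sigma X dB with X_0 = x_0, apply Itô to Y = log X: dY = (mu - sigma^2/2) dt + sigma dB, so Y_t = log(x_0) + (mu - sigma^2/2) t + sigma B_t and hence X_t = x_0 * exp((mu - sigma^2/2) t + sigma B_t).
With mu = 7, sigma = 1/2, x_0 = 5, this gives:
  X_t = 5 * exp((55/8) * t + (1/2) * B_t).
Since sigma*B_t ~ Normal(0, sigma^2 t), E[exp(sigma*B_t)] = exp(sigma^2 t / 2); so E[X_t] = x_0 * exp((mu - sigma^2/2) t) * exp(sigma^2 t / 2) = x_0 * exp(mu t) = 5*exp(7*t).
Var(X_t) = E[X_t^2] - (E[X_t])^2 = x_0^2 * exp(2 mu t) * (exp(sigma^2 t) - 1) = 25*(exp(t/4) - 1)*exp(14*t).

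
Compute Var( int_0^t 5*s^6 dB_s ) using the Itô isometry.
Var = 25*t^13/13

The Itô integral of a deterministic integrand f(s) has mean 0 because each increment f(s) * (B_{s+ds} - B_s) has mean 0. By the Itô isometry:
  Var( int_0^t f(s) dB_s ) = E[ (int_0^t f(s) dB_s)^2 ] = int_0^t f(s)^2 ds.
Here f(s) = 5*s^6, so f(s)^2 = 25*s^12. Integrate:
  int_0^t (25*s^12) ds = 25*t^13/13.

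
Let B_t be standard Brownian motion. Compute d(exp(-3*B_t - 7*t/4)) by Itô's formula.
d(exp(-3*B_t - 7*t/4)) = (11*exp(-3*B_t - 7*t/4)/4) dt + (-3*exp(-3*B_t - 7*t/4)) dB_t

Itô's formula for f(t, x): d f(t, B_t) = (f_t + (1/2) f_xx) dt + f_x dB_t. Compute partials of f(t, x) = exp(-7*t/4 - 3*x):
  f_t(t,x)  = -7*exp(-7*t/4 - 3*x)/4
  f_x(t,x)  = -3*exp(-7*t/4 - 3*x)
  f_xx(t,x) = 9*exp(-7*t/4 - 3*x)
Assemble drift = f_t + (1/2) f_xx = 11*exp(-7*t/4 - 3*x)/4 and diffusion = f_x = -3*exp(-7*t/4 - 3*x). Substituting x = B_t:
  d(exp(-3*B_t - 7*t/4)) = (11*exp(-3*B_t - 7*t/4)/4) dt + (-3*exp(-3*B_t - 7*t/4)) dB_t.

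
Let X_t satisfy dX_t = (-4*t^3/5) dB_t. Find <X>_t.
<X>_t = 16*t^7/175

For an Itô process dX_t = a(t) dt + b(t) dB_t, the quadratic variation is <X>_t = int_0^t b(s)^2 ds (the drift term does not contribute). Here b(s) = -4*s^3/5, so
  b(s)^2 = 16*s^6/25.
Integrating from 0 to t:
  <X>_t = int_0^t (16*s^6/25) ds = 16*t^7/175.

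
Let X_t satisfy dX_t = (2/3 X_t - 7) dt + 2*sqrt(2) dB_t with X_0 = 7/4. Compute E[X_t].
E[X_t] = 21/2 - 35*exp(2*t/3)/4

Taking expectations and using E[dB_t] = 0, the mean m(t) = E[X_t] satisfies the ODE m'(t) = a m(t) + b with m(0) = x_0. With a = 2/3, b = -7, x_0 = 7/4, the solution is
  m(t) = x_0 * exp(a t) + (b/a) * (exp(a t) - 1)
       = (7/4) * exp((2/3) t) + ((-7)/(2/3)) * (exp((2/3) t) - 1)
       = 21/2 - 35*exp(2*t/3)/4.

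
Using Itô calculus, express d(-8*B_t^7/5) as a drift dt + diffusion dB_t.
d(-8*B_t^7/5) = (-168*B_t^5/5) dt + (-56*B_t^6/5) dB_t

Itô's formula for f(B_t) gives d f(B_t) = f'(B_t) dB_t + (1/2) f''(B_t) dt. Compute derivatives of f(x) = -8*x^7/5:
  f'(x)  = -56*x^6/5
  f''(x) = -336*x^5/5
Substitute x = B_t and multiply the f'' term by 1/2:
  drift     = (1/2) * (-336*x^5/5) evaluated at B_t = -168*B_t^5/5
  diffusion = (-56*x^6/5) evaluated at B_t = -56*B_t^6/5
Therefore d(-8*B_t^7/5) = (-168*B_t^5/5) dt + (-56*B_t^6/5) dB_t.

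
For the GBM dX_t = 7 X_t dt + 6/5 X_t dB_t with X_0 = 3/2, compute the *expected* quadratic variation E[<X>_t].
E[<X>_t] = 81*exp(386*t/25)/386 - 81/386

<X>_t = int_0^t ((6/5) * X_s)^2 ds. Taking expectation inside the integral: E[<X>_t] = (6/5)^2 * int_0^t E[X_s^2] ds. For GBM, E[X_s^2] = x_0^2 * exp((2 mu + sigma^2) s). Integrating:
  E[<X>_t] = (6/5)^2 * (3/2)^2 * (exp((2*7 + (6/5)^2) t) - 1) / (2*7 + (6/5)^2)
           = (6/5)^2 * (3/2)^2 * (exp((386/25) t) - 1) / (386/25) = 81*exp(386*t/25)/386 - 81/386.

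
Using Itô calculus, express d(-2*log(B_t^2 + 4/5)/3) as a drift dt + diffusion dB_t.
d(-2*log(B_t^2 + 4/5)/3) = (10*(5*B_t^2 - 4)/(3*(5*B_t^2 + 4)^2)) dt + (-20*B_t/(15*B_t^2 + 12)) dB_t

Itô's formula for f(B_t) gives d f(B_t) = f'(B_t) dB_t + (1/2) f''(B_t) dt. Compute derivatives of f(x) = -2*log(x^2 + 4/5)/3:
  f'(x)  = -20*x/(15*x^2 + 12)
  f''(x) = 20*(5*x^2 - 4)/(3*(5*x^2 + 4)^2)
Substitute x = B_t and multiply the f'' term by 1/2:
  drift     = (1/2) * (20*(5*x^2 - 4)/(3*(5*x^2 + 4)^2)) evaluated at B_t = 10*(5*B_t^2 - 4)/(3*(5*B_t^2 + 4)^2)
  diffusion = (-20*x/(15*x^2 + 12)) evaluated at B_t = -20*B_t/(15*B_t^2 + 12)
Therefore d(-2*log(B_t^2 + 4/5)/3) = (10*(5*B_t^2 - 4)/(3*(5*B_t^2 + 4)^2)) dt + (-20*B_t/(15*B_t^2 + 12)) dB_t.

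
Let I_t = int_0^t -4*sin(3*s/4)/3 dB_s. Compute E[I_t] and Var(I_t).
E[I_t] = 0; Var(I_t) = 8*t/9 - 16*sin(3*t/2)/27

The Itô integral of a deterministic integrand f(s) has mean 0 because each increment f(s) * (B_{s+ds} - B_s) has mean 0. By the Itô isometry:
  Var( int_0^t f(s) dB_s ) = E[ (int_0^t f(s) dB_s)^2 ] = int_0^t f(s)^2 ds.
Here f(s) = -4*sin(3*s/4)/3, so f(s)^2 = 16*sin(3*s/4)^2/9. Integrate:
  int_0^t (16*sin(3*s/4)^2/9) ds = 8*t/9 - 16*sin(3*t/2)/27.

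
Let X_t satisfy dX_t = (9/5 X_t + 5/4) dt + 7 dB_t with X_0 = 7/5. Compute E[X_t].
E[X_t] = 377*exp(9*t/5)/180 - 25/36

Taking expectations and using E[dB_t] = 0, the mean m(t) = E[X_t] satisfies the ODE m'(t) = a m(t) + b with m(0) = x_0. With a = 9/5, b = 5/4, x_0 = 7/5, the solution is
  m(t) = x_0 * exp(a t) + (b/a) * (exp(a t) - 1)
       = (7/5) * exp((9/5) t) + ((5/4)/(9/5)) * (exp((9/5) t) - 1)
       = 377*exp(9*t/5)/180 - 25/36.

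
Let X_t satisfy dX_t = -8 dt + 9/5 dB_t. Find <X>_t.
<X>_t = 81*t/25

For an Itô process dX_t = a(t) dt + b(t) dB_t, the quadratic variation is <X>_t = int_0^t b(s)^2 ds (the drift term does not contribute). Here b(s) = 9/5, so
  b(s)^2 = 81/25.
Integrating from 0 to t:
  <X>_t = int_0^t (81/25) ds = 81*t/25.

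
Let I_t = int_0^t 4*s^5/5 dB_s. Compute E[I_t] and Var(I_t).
E[I_t] = 0; Var(I_t) = 16*t^11/275

The Itô integral of a deterministic integrand f(s) has mean 0 because each increment f(s) * (B_{s+ds} - B_s) has mean 0. By the Itô isometry:
  Var( int_0^t f(s) dB_s ) = E[ (int_0^t f(s) dB_s)^2 ] = int_0^t f(s)^2 ds.
Here f(s) = 4*s^5/5, so f(s)^2 = 16*s^10/25. Integrate:
  int_0^t (16*s^10/25) ds = 16*t^11/275.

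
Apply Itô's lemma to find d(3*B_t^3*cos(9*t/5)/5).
d(3*B_t^3*cos(9*t/5)/5) = (9*B_t*(-3*B_t^2*sin(9*t/5) + 5*cos(9*t/5))/25) dt + (9*B_t^2*cos(9*t/5)/5) dB_t

Itô's formula for f(t, x): d f(t, B_t) = (f_t + (1/2) f_xx) dt + f_x dB_t. Compute partials of f(t, x) = 3*x^3*cos(9*t/5)/5:
  f_t(t,x)  = -27*x^3*sin(9*t/5)/25
  f_x(t,x)  = 9*x^2*cos(9*t/5)/5
  f_xx(t,x) = 18*x*cos(9*t/5)/5
Assemble drift = f_t + (1/2) f_xx = 9*x*(-3*x^2*sin(9*t/5) + 5*cos(9*t/5))/25 and diffusion = f_x = 9*x^2*cos(9*t/5)/5. Substituting x = B_t:
  d(3*B_t^3*cos(9*t/5)/5) = (9*B_t*(-3*B_t^2*sin(9*t/5) + 5*cos(9*t/5))/25) dt + (9*B_t^2*cos(9*t/5)/5) dB_t.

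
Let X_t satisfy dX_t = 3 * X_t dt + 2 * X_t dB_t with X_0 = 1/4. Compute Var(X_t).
Var(X_t) = (exp(4*t) - 1)*exp(6*t)/16

For GBM dX = mu X dt + sigma X dB with X_0 = x_0, apply Itô to Y = log X: dY = (mu - sigma^2/2) dt + sigma dB, so Y_t = log(x_0) + (mu - sigma^2/2) t + sigma B_t and hence X_t = x_0 * exp((mu - sigma^2/2) t + sigma B_t).
With mu = 3, sigma = 2, x_0 = 1/4, this gives:
  X_t = 1/4 * exp((1) * t + (2) * B_t).
Since sigma*B_t ~ Normal(0, sigma^2 t), E[exp(sigma*B_t)] = exp(sigma^2 t / 2); so E[X_t] = x_0 * exp((mu - sigma^2/2) t) * exp(sigma^2 t / 2) = x_0 * exp(mu t) = exp(3*t)/4.
Var(X_t) = E[X_t^2] - (E[X_t])^2 = x_0^2 * exp(2 mu t) * (exp(sigma^2 t) - 1) = (exp(4*t) - 1)*exp(6*t)/16.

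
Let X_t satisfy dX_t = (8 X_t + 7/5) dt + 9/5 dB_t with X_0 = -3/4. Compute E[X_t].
E[X_t] = -23*exp(8*t)/40 - 7/40

Taking expectations and using E[dB_t] = 0, the mean m(t) = E[X_t] satisfies the ODE m'(t) = a m(t) + b with m(0) = x_0. With a = 8, b = 7/5, x_0 = -3/4, the solution is
  m(t) = x_0 * exp(a t) + (b/a) * (exp(a t) - 1)
       = (-3/4) * exp(8 t) + ((7/5)/8) * (exp(8 t) - 1)
       = -23*exp(8*t)/40 - 7/40.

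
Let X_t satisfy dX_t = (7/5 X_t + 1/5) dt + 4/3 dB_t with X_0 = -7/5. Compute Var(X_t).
Var(X_t) = 40*exp(14*t/5)/63 - 40/63

The variance V(t) = Var(X_t) satisfies V'(t) = 2 a V(t) + c^2 with V(0) = 0 (drift coefficient is linear in X, diffusion is constant). With a = 7/5, c = 4/3, the solution is
  V(t) = (c^2 / (2 a)) * (exp(2 a t) - 1)
       = ((4/3)^2 / (2*(7/5))) * (exp((14/5) t) - 1)
       = 40*exp(14*t/5)/63 - 40/63.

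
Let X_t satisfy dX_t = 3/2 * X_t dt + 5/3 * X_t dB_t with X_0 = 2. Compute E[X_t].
E[X_t] = 2*exp(3*t/2)

For GBM dX = mu X dt + sigma X dB with X_0 = x_0, apply Itô to Y = log X: dY = (mu - sigma^2/2) dt + sigma dB, so Y_t = log(x_0) + (mu - sigma^2/2) t + sigma B_t and hence X_t = x_0 * exp((mu - sigma^2/2) t + sigma B_t).
With mu = 3/2, sigma = 5/3, x_0 = 2, this gives:
  X_t = 2 * exp((1/9) * t + (5/3) * B_t).
Since sigma*B_t ~ Normal(0, sigma^2 t), E[exp(sigma*B_t)] = exp(sigma^2 t / 2); so E[X_t] = x_0 * exp((mu - sigma^2/2) t) * exp(sigma^2 t / 2) = x_0 * exp(mu t) = 2*exp(3*t/2).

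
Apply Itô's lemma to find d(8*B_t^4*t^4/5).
d(8*B_t^4*t^4/5) = (16*B_t^2*t^3*(2*B_t^2 + 3*t)/5) dt + (32*B_t^3*t^4/5) dB_t

Itô's formula for f(t, x): d f(t, B_t) = (f_t + (1/2) f_xx) dt + f_x dB_t. Compute partials of f(t, x) = 8*t^4*x^4/5:
  f_t(t,x)  = 32*t^3*x^4/5
  f_x(t,x)  = 32*t^4*x^3/5
  f_xx(t,x) = 96*t^4*x^2/5
Assemble drift = f_t + (1/2) f_xx = 16*t^3*x^2*(3*t + 2*x^2)/5 and diffusion = f_x = 32*t^4*x^3/5. Substituting x = B_t:
  d(8*B_t^4*t^4/5) = (16*B_t^2*t^3*(2*B_t^2 + 3*t)/5) dt + (32*B_t^3*t^4/5) dB_t.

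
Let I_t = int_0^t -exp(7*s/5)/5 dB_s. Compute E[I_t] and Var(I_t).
E[I_t] = 0; Var(I_t) = exp(14*t/5)/70 - 1/70

The Itô integral of a deterministic integrand f(s) has mean 0 because each increment f(s) * (B_{s+ds} - B_s) has mean 0. By the Itô isometry:
  Var( int_0^t f(s) dB_s ) = E[ (int_0^t f(s) dB_s)^2 ] = int_0^t f(s)^2 ds.
Here f(s) = -exp(7*s/5)/5, so f(s)^2 = exp(14*s/5)/25. Integrate:
  int_0^t (exp(14*s/5)/25) ds = exp(14*t/5)/70 - 1/70.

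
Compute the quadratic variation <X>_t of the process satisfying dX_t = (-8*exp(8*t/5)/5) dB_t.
<X>_t = 4*exp(16*t/5)/5 - 4/5

For an Itô process dX_t = a(t) dt + b(t) dB_t, the quadratic variation is <X>_t = int_0^t b(s)^2 ds (the drift term does not contribute). Here b(s) = -8*exp(8*s/5)/5, so
  b(s)^2 = 64*exp(16*s/5)/25.
Integrating from 0 to t:
  <X>_t = int_0^t (64*exp(16*s/5)/25) ds = 4*exp(16*t/5)/5 - 4/5.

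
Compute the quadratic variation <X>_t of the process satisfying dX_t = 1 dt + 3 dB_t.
<X>_t = 9*t

For an Itô process dX_t = a(t) dt + b(t) dB_t, the quadratic variation is <X>_t = int_0^t b(s)^2 ds (the drift term does not contribute). Here b(s) = 3, so
  b(s)^2 = 9.
Integrating from 0 to t:
  <X>_t = int_0^t (9) ds = 9*t.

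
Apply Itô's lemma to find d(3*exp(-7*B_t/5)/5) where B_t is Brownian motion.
d(3*exp(-7*B_t/5)/5) = (147*exp(-7*B_t/5)/250) dt + (-21*exp(-7*B_t/5)/25) dB_t

Itô's formula for f(B_t) gives d f(B_t) = f'(B_t) dB_t + (1/2) f''(B_t) dt. Compute derivatives of f(x) = 3*exp(-7*x/5)/5:
  f'(x)  = -21*exp(-7*x/5)/25
  f''(x) = 147*exp(-7*x/5)/125
Substitute x = B_t and multiply the f'' term by 1/2:
  drift     = (1/2) * (147*exp(-7*x/5)/125) evaluated at B_t = 147*exp(-7*B_t/5)/250
  diffusion = (-21*exp(-7*x/5)/25) evaluated at B_t = -21*exp(-7*B_t/5)/25
Therefore d(3*exp(-7*B_t/5)/5) = (147*exp(-7*B_t/5)/250) dt + (-21*exp(-7*B_t/5)/25) dB_t.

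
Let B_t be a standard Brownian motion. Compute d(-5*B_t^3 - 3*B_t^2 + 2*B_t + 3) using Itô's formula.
d(-5*B_t^3 - 3*B_t^2 + 2*B_t + 3) = (-15*B_t - 3) dt + (-15*B_t^2 - 6*B_t + 2) dB_t

Itô's formula for f(B_t) gives d f(B_t) = f'(B_t) dB_t + (1/2) f''(B_t) dt. Compute derivatives of f(x) = -5*x^3 - 3*x^2 + 2*x + 3:
  f'(x)  = -15*x^2 - 6*x + 2
  f''(x) = -30*x - 6
Substitute x = B_t and multiply the f'' term by 1/2:
  drift     = (1/2) * (-30*x - 6) evaluated at B_t = -15*B_t - 3
  diffusion = (-15*x^2 - 6*x + 2) evaluated at B_t = -15*B_t^2 - 6*B_t + 2
Therefore d(-5*B_t^3 - 3*B_t^2 + 2*B_t + 3) = (-15*B_t - 3) dt + (-15*B_t^2 - 6*B_t + 2) dB_t.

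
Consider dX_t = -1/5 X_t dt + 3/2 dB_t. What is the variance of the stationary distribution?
lim Var(X_t) = 45/8

The OU SDE dX = -theta X dt + sigma dB admits the integrating factor exp(theta t): d(exp(theta t) X_t) = sigma exp(theta t) dB_t. Integrating from 0 to t gives X_t = x_0 * exp(-theta t) + sigma * int_0^t exp(-theta (t-s)) dB_s for any initial x_0. The Itô integral has variance (by the Itô isometry) sigma^2 * int_0^t exp(-2 theta (t - s)) ds = sigma^2 * (1 - exp(-2 theta t)) / (2 theta), independent of x_0.
With theta = 1/5, sigma = 3/2:
  Var(X_t) = (3/2)^2 * (1 - exp(-2*1/5 t)) / (2 * 1/5) = 45/8 - 45*exp(-2*t/5)/8.
As t -> infinity, exp(-2*1/5 t) -> 0, so the stationary variance is sigma^2 / (2 theta) = 45/8.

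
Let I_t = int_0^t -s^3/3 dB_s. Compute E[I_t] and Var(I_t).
E[I_t] = 0; Var(I_t) = t^7/63

The Itô integral of a deterministic integrand f(s) has mean 0 because each increment f(s) * (B_{s+ds} - B_s) has mean 0. By the Itô isometry:
  Var( int_0^t f(s) dB_s ) = E[ (int_0^t f(s) dB_s)^2 ] = int_0^t f(s)^2 ds.
Here f(s) = -s^3/3, so f(s)^2 = s^6/9. Integrate:
  int_0^t (s^6/9) ds = t^7/63.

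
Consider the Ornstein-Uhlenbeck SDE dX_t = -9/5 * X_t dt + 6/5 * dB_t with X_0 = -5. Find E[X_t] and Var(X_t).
E[X_t] = -5*exp(-9*t/5); Var(X_t) = 2/5 - 2*exp(-18*t/5)/5

The OU SDE dX = -theta X dt + sigma dB admits the integrating factor exp(theta t): d(exp(theta t) X_t) = sigma exp(theta t) dB_t. Integrating from 0 to t:
  X_t = x_0 * exp(-theta t) + sigma * int_0^t exp(-theta (t-s)) dB_s.
The Itô integral has mean 0 and (by the Itô isometry) variance sigma^2 * int_0^t exp(-2 theta (t - s)) ds = sigma^2 * (1 - exp(-2 theta t)) / (2 theta).
With theta = 9/5, sigma = 6/5, x_0 = -5:
  E[X_t] = -5 * exp(-9/5 t) = -5*exp(-9*t/5)
  Var(X_t) = (6/5)^2 * (1 - exp(-2*9/5 t)) / (2 * 9/5) = 2/5 - 2*exp(-18*t/5)/5.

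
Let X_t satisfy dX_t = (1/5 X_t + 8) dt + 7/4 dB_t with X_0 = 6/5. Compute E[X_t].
E[X_t] = 206*exp(t/5)/5 - 40

Taking expectations and using E[dB_t] = 0, the mean m(t) = E[X_t] satisfies the ODE m'(t) = a m(t) + b with m(0) = x_0. With a = 1/5, b = 8, x_0 = 6/5, the solution is
  m(t) = x_0 * exp(a t) + (b/a) * (exp(a t) - 1)
       = (6/5) * exp((1/5) t) + (8/(1/5)) * (exp((1/5) t) - 1)
       = 206*exp(t/5)/5 - 40.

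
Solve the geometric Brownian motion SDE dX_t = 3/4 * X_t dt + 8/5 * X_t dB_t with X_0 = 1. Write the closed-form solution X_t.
X_t = 1 * exp((-53/100) * t + (8/5) * B_t)

For GBM dX = mu X dt + sigma X dB with X_0 = x_0, apply Itô to Y = log X: dY = (mu - sigma^2/2) dt + sigma dB, so Y_t = log(x_0) + (mu - sigma^2/2) t + sigma B_t and hence X_t = x_0 * exp((mu - sigma^2/2) t + sigma B_t).
With mu = 3/4, sigma = 8/5, x_0 = 1, this gives:
  X_t = 1 * exp((-53/100) * t + (8/5) * B_t).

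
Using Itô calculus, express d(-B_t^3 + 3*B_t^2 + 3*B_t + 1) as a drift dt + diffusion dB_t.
d(-B_t^3 + 3*B_t^2 + 3*B_t + 1) = (3 - 3*B_t) dt + (-3*B_t^2 + 6*B_t + 3) dB_t

Itô's formula for f(B_t) gives d f(B_t) = f'(B_t) dB_t + (1/2) f''(B_t) dt. Compute derivatives of f(x) = -x^3 + 3*x^2 + 3*x + 1:
  f'(x)  = -3*x^2 + 6*x + 3
  f''(x) = 6 - 6*x
Substitute x = B_t and multiply the f'' term by 1/2:
  drift     = (1/2) * (6 - 6*x) evaluated at B_t = 3 - 3*B_t
  diffusion = (-3*x^2 + 6*x + 3) evaluated at B_t = -3*B_t^2 + 6*B_t + 3
Therefore d(-B_t^3 + 3*B_t^2 + 3*B_t + 1) = (3 - 3*B_t) dt + (-3*B_t^2 + 6*B_t + 3) dB_t.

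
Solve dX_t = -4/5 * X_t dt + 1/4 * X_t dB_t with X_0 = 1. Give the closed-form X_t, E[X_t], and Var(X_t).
X_t = 1 * exp((-133/160) t + (1/4) B_t); E[X_t] = exp(-4*t/5); Var(X_t) = (exp(t/16) - 1)*exp(-8*t/5)

For GBM dX = mu X dt + sigma X dB with X_0 = x_0, apply Itô to Y = log X: dY = (mu - sigma^2/2) dt + sigma dB, so Y_t = log(x_0) + (mu - sigma^2/2) t + sigma B_t and hence X_t = x_0 * exp((mu - sigma^2/2) t + sigma B_t).
With mu = -4/5, sigma = 1/4, x_0 = 1, this gives:
  X_t = 1 * exp((-133/160) * t + (1/4) * B_t).
Since sigma*B_t ~ Normal(0, sigma^2 t), E[exp(sigma*B_t)] = exp(sigma^2 t / 2); so E[X_t] = x_0 * exp((mu - sigma^2/2) t) * exp(sigma^2 t / 2) = x_0 * exp(mu t) = exp(-4*t/5).
Var(X_t) = E[X_t^2] - (E[X_t])^2 = x_0^2 * exp(2 mu t) * (exp(sigma^2 t) - 1) = (exp(t/16) - 1)*exp(-8*t/5).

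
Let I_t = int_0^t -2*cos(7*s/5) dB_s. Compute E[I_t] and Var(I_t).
E[I_t] = 0; Var(I_t) = 2*t + 5*sin(14*t/5)/7

The Itô integral of a deterministic integrand f(s) has mean 0 because each increment f(s) * (B_{s+ds} - B_s) has mean 0. By the Itô isometry:
  Var( int_0^t f(s) dB_s ) = E[ (int_0^t f(s) dB_s)^2 ] = int_0^t f(s)^2 ds.
Here f(s) = -2*cos(7*s/5), so f(s)^2 = 4*cos(7*s/5)^2. Integrate:
  int_0^t (4*cos(7*s/5)^2) ds = 2*t + 5*sin(14*t/5)/7.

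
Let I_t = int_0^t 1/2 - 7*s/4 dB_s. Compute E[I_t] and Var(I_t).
E[I_t] = 0; Var(I_t) = t*(49*t^2 - 42*t + 12)/48

The Itô integral of a deterministic integrand f(s) has mean 0 because each increment f(s) * (B_{s+ds} - B_s) has mean 0. By the Itô isometry:
  Var( int_0^t f(s) dB_s ) = E[ (int_0^t f(s) dB_s)^2 ] = int_0^t f(s)^2 ds.
Here f(s) = 1/2 - 7*s/4, so f(s)^2 = (7*s - 2)^2/16. Integrate:
  int_0^t ((7*s - 2)^2/16) ds = t*(49*t^2 - 42*t + 12)/48.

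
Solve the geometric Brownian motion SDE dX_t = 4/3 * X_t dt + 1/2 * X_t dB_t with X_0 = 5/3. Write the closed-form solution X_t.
X_t = 5/3 * exp((29/24) * t + (1/2) * B_t)

For GBM dX = mu X dt + sigma X dB with X_0 = x_0, apply Itô to Y = log X: dY = (mu - sigma^2/2) dt + sigma dB, so Y_t = log(x_0) + (mu - sigma^2/2) t + sigma B_t and hence X_t = x_0 * exp((mu - sigma^2/2) t + sigma B_t).
With mu = 4/3, sigma = 1/2, x_0 = 5/3, this gives:
  X_t = 5/3 * exp((29/24) * t + (1/2) * B_t).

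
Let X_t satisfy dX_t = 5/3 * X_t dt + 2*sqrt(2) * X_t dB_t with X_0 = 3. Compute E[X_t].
E[X_t] = 3*exp(5*t/3)

For GBM dX = mu X dt + sigma X dB with X_0 = x_0, apply Itô to Y = log X: dY = (mu - sigma^2/2) dt + sigma dB, so Y_t = log(x_0) + (mu - sigma^2/2) t + sigma B_t and hence X_t = x_0 * exp((mu - sigma^2/2) t + sigma B_t).
With mu = 5/3, sigma = 2*sqrt(2), x_0 = 3, this gives:
  X_t = 3 * exp((-7/3) * t + (2*sqrt(2)) * B_t).
Since sigma*B_t ~ Normal(0, sigma^2 t), E[exp(sigma*B_t)] = exp(sigma^2 t / 2); so E[X_t] = x_0 * exp((mu - sigma^2/2) t) * exp(sigma^2 t / 2) = x_0 * exp(mu t) = 3*exp(5*t/3).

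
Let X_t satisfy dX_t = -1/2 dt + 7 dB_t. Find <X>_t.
<X>_t = 49*t

For an Itô process dX_t = a(t) dt + b(t) dB_t, the quadratic variation is <X>_t = int_0^t b(s)^2 ds (the drift term does not contribute). Here b(s) = 7, so
  b(s)^2 = 49.
Integrating from 0 to t:
  <X>_t = int_0^t (49) ds = 49*t.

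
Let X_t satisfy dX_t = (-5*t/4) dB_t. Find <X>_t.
<X>_t = 25*t^3/48

For an Itô process dX_t = a(t) dt + b(t) dB_t, the quadratic variation is <X>_t = int_0^t b(s)^2 ds (the drift term does not contribute). Here b(s) = -5*s/4, so
  b(s)^2 = 25*s^2/16.
Integrating from 0 to t:
  <X>_t = int_0^t (25*s^2/16) ds = 25*t^3/48.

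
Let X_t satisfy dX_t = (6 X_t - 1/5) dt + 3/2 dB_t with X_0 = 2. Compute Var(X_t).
Var(X_t) = 3*exp(12*t)/16 - 3/16

The variance V(t) = Var(X_t) satisfies V'(t) = 2 a V(t) + c^2 with V(0) = 0 (drift coefficient is linear in X, diffusion is constant). With a = 6, c = 3/2, the solution is
  V(t) = (c^2 / (2 a)) * (exp(2 a t) - 1)
       = ((3/2)^2 / (2*6)) * (exp(12 t) - 1)
       = 3*exp(12*t)/16 - 3/16.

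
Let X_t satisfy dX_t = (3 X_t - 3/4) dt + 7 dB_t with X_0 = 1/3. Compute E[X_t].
E[X_t] = exp(3*t)/12 + 1/4

Taking expectations and using E[dB_t] = 0, the mean m(t) = E[X_t] satisfies the ODE m'(t) = a m(t) + b with m(0) = x_0. With a = 3, b = -3/4, x_0 = 1/3, the solution is
  m(t) = x_0 * exp(a t) + (b/a) * (exp(a t) - 1)
       = (1/3) * exp(3 t) + ((-3/4)/3) * (exp(3 t) - 1)
       = exp(3*t)/12 + 1/4.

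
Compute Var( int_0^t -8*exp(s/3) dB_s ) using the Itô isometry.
Var = 96*exp(2*t/3) - 96

The Itô integral of a deterministic integrand f(s) has mean 0 because each increment f(s) * (B_{s+ds} - B_s) has mean 0. By the Itô isometry:
  Var( int_0^t f(s) dB_s ) = E[ (int_0^t f(s) dB_s)^2 ] = int_0^t f(s)^2 ds.
Here f(s) = -8*exp(s/3), so f(s)^2 = 64*exp(2*s/3). Integrate:
  int_0^t (64*exp(2*s/3)) ds = 96*exp(2*t/3) - 96.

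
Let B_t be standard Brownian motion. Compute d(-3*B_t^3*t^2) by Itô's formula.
d(-3*B_t^3*t^2) = (3*B_t*t*(-2*B_t^2 - 3*t)) dt + (-9*B_t^2*t^2) dB_t

Itô's formula for f(t, x): d f(t, B_t) = (f_t + (1/2) f_xx) dt + f_x dB_t. Compute partials of f(t, x) = -3*t^2*x^3:
  f_t(t,x)  = -6*t*x^3
  f_x(t,x)  = -9*t^2*x^2
  f_xx(t,x) = -18*t^2*x
Assemble drift = f_t + (1/2) f_xx = 3*t*x*(-3*t - 2*x^2) and diffusion = f_x = -9*t^2*x^2. Substituting x = B_t:
  d(-3*B_t^3*t^2) = (3*B_t*t*(-2*B_t^2 - 3*t)) dt + (-9*B_t^2*t^2) dB_t.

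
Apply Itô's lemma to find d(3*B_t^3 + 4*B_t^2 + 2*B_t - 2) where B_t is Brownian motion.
d(3*B_t^3 + 4*B_t^2 + 2*B_t - 2) = (9*B_t + 4) dt + (9*B_t^2 + 8*B_t + 2) dB_t

Itô's formula for f(B_t) gives d f(B_t) = f'(B_t) dB_t + (1/2) f''(B_t) dt. Compute derivatives of f(x) = 3*x^3 + 4*x^2 + 2*x - 2:
  f'(x)  = 9*x^2 + 8*x + 2
  f''(x) = 18*x + 8
Substitute x = B_t and multiply the f'' term by 1/2:
  drift     = (1/2) * (18*x + 8) evaluated at B_t = 9*B_t + 4
  diffusion = (9*x^2 + 8*x + 2) evaluated at B_t = 9*B_t^2 + 8*B_t + 2
Therefore d(3*B_t^3 + 4*B_t^2 + 2*B_t - 2) = (9*B_t + 4) dt + (9*B_t^2 + 8*B_t + 2) dB_t.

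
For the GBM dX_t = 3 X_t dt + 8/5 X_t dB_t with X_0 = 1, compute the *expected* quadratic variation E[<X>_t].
E[<X>_t] = 32*exp(214*t/25)/107 - 32/107

<X>_t = int_0^t ((8/5) * X_s)^2 ds. Taking expectation inside the integral: E[<X>_t] = (8/5)^2 * int_0^t E[X_s^2] ds. For GBM, E[X_s^2] = x_0^2 * exp((2 mu + sigma^2) s). Integrating:
  E[<X>_t] = (8/5)^2 * 1^2 * (exp((2*3 + (8/5)^2) t) - 1) / (2*3 + (8/5)^2)
           = (8/5)^2 * 1^2 * (exp((214/25) t) - 1) / (214/25) = 32*exp(214*t/25)/107 - 32/107.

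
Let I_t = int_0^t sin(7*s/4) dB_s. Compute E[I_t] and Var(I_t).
E[I_t] = 0; Var(I_t) = t/2 - sin(7*t/2)/7

The Itô integral of a deterministic integrand f(s) has mean 0 because each increment f(s) * (B_{s+ds} - B_s) has mean 0. By the Itô isometry:
  Var( int_0^t f(s) dB_s ) = E[ (int_0^t f(s) dB_s)^2 ] = int_0^t f(s)^2 ds.
Here f(s) = sin(7*s/4), so f(s)^2 = sin(7*s/4)^2. Integrate:
  int_0^t (sin(7*s/4)^2) ds = t/2 - sin(7*t/2)/7.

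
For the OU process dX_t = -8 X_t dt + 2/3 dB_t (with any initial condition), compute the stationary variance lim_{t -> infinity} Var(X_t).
lim Var(X_t) = 1/36

The OU SDE dX = -theta X dt + sigma dB admits the integrating factor exp(theta t): d(exp(theta t) X_t) = sigma exp(theta t) dB_t. Integrating from 0 to t gives X_t = x_0 * exp(-theta t) + sigma * int_0^t exp(-theta (t-s)) dB_s for any initial x_0. The Itô integral has variance (by the Itô isometry) sigma^2 * int_0^t exp(-2 theta (t - s)) ds = sigma^2 * (1 - exp(-2 theta t)) / (2 theta), independent of x_0.
With theta = 8, sigma = 2/3:
  Var(X_t) = (2/3)^2 * (1 - exp(-2*8 t)) / (2 * 8) = 1/36 - exp(-16*t)/36.
As t -> infinity, exp(-2*8 t) -> 0, so the stationary variance is sigma^2 / (2 theta) = 1/36.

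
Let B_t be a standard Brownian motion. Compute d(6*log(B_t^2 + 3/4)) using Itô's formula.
d(6*log(B_t^2 + 3/4)) = (24*(3 - 4*B_t^2)/(4*B_t^2 + 3)^2) dt + (48*B_t/(4*B_t^2 + 3)) dB_t

Itô's formula for f(B_t) gives d f(B_t) = f'(B_t) dB_t + (1/2) f''(B_t) dt. Compute derivatives of f(x) = 6*log(x^2 + 3/4):
  f'(x)  = 48*x/(4*x^2 + 3)
  f''(x) = 48*(3 - 4*x^2)/(4*x^2 + 3)^2
Substitute x = B_t and multiply the f'' term by 1/2:
  drift     = (1/2) * (48*(3 - 4*x^2)/(4*x^2 + 3)^2) evaluated at B_t = 24*(3 - 4*B_t^2)/(4*B_t^2 + 3)^2
  diffusion = (48*x/(4*x^2 + 3)) evaluated at B_t = 48*B_t/(4*B_t^2 + 3)
Therefore d(6*log(B_t^2 + 3/4)) = (24*(3 - 4*B_t^2)/(4*B_t^2 + 3)^2) dt + (48*B_t/(4*B_t^2 + 3)) dB_t.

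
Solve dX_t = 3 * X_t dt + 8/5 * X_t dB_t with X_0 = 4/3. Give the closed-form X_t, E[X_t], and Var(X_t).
X_t = 4/3 * exp((43/25) t + (8/5) B_t); E[X_t] = 4*exp(3*t)/3; Var(X_t) = 16*(exp(64*t/25) - 1)*exp(6*t)/9

For GBM dX = mu X dt + sigma X dB with X_0 = x_0, apply Itô to Y = log X: dY = (mu - sigma^2/2) dt + sigma dB, so Y_t = log(x_0) + (mu - sigma^2/2) t + sigma B_t and hence X_t = x_0 * exp((mu - sigma^2/2) t + sigma B_t).
With mu = 3, sigma = 8/5, x_0 = 4/3, this gives:
  X_t = 4/3 * exp((43/25) * t + (8/5) * B_t).
Since sigma*B_t ~ Normal(0, sigma^2 t), E[exp(sigma*B_t)] = exp(sigma^2 t / 2); so E[X_t] = x_0 * exp((mu - sigma^2/2) t) * exp(sigma^2 t / 2) = x_0 * exp(mu t) = 4*exp(3*t)/3.
Var(X_t) = E[X_t^2] - (E[X_t])^2 = x_0^2 * exp(2 mu t) * (exp(sigma^2 t) - 1) = 16*(exp(64*t/25) - 1)*exp(6*t)/9.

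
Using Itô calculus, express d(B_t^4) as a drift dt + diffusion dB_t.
d(B_t^4) = (6*B_t^2) dt + (4*B_t^3) dB_t

Itô's formula for f(B_t) gives d f(B_t) = f'(B_t) dB_t + (1/2) f''(B_t) dt. Compute derivatives of f(x) = x^4:
  f'(x)  = 4*x^3
  f''(x) = 12*x^2
Substitute x = B_t and multiply the f'' term by 1/2:
  drift     = (1/2) * (12*x^2) evaluated at B_t = 6*B_t^2
  diffusion = (4*x^3) evaluated at B_t = 4*B_t^3
Therefore d(B_t^4) = (6*B_t^2) dt + (4*B_t^3) dB_t.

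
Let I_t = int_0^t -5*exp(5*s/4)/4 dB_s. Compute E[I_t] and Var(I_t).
E[I_t] = 0; Var(I_t) = 5*exp(5*t/2)/8 - 5/8

The Itô integral of a deterministic integrand f(s) has mean 0 because each increment f(s) * (B_{s+ds} - B_s) has mean 0. By the Itô isometry:
  Var( int_0^t f(s) dB_s ) = E[ (int_0^t f(s) dB_s)^2 ] = int_0^t f(s)^2 ds.
Here f(s) = -5*exp(5*s/4)/4, so f(s)^2 = 25*exp(5*s/2)/16. Integrate:
  int_0^t (25*exp(5*s/2)/16) ds = 5*exp(5*t/2)/8 - 5/8.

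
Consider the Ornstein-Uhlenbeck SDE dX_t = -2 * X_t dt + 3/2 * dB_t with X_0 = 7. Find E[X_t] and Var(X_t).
E[X_t] = 7*exp(-2*t); Var(X_t) = 9/16 - 9*exp(-4*t)/16

The OU SDE dX = -theta X dt + sigma dB admits the integrating factor exp(theta t): d(exp(theta t) X_t) = sigma exp(theta t) dB_t. Integrating from 0 to t:
  X_t = x_0 * exp(-theta t) + sigma * int_0^t exp(-theta (t-s)) dB_s.
The Itô integral has mean 0 and (by the Itô isometry) variance sigma^2 * int_0^t exp(-2 theta (t - s)) ds = sigma^2 * (1 - exp(-2 theta t)) / (2 theta).
With theta = 2, sigma = 3/2, x_0 = 7:
  E[X_t] = 7 * exp(-2 t) = 7*exp(-2*t)
  Var(X_t) = (3/2)^2 * (1 - exp(-2*2 t)) / (2 * 2) = 9/16 - 9*exp(-4*t)/16.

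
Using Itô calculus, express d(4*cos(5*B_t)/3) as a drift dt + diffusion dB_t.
d(4*cos(5*B_t)/3) = (-50*cos(5*B_t)/3) dt + (-20*sin(5*B_t)/3) dB_t

Itô's formula for f(B_t) gives d f(B_t) = f'(B_t) dB_t + (1/2) f''(B_t) dt. Compute derivatives of f(x) = 4*cos(5*x)/3:
  f'(x)  = -20*sin(5*x)/3
  f''(x) = -100*cos(5*x)/3
Substitute x = B_t and multiply the f'' term by 1/2:
  drift     = (1/2) * (-100*cos(5*x)/3) evaluated at B_t = -50*cos(5*B_t)/3
  diffusion = (-20*sin(5*x)/3) evaluated at B_t = -20*sin(5*B_t)/3
Therefore d(4*cos(5*B_t)/3) = (-50*cos(5*B_t)/3) dt + (-20*sin(5*B_t)/3) dB_t.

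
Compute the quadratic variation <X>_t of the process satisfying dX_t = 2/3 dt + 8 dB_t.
<X>_t = 64*t

For an Itô process dX_t = a(t) dt + b(t) dB_t, the quadratic variation is <X>_t = int_0^t b(s)^2 ds (the drift term does not contribute). Here b(s) = 8, so
  b(s)^2 = 64.
Integrating from 0 to t:
  <X>_t = int_0^t (64) ds = 64*t.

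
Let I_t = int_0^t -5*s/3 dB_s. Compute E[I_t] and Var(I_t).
E[I_t] = 0; Var(I_t) = 25*t^3/27

The Itô integral of a deterministic integrand f(s) has mean 0 because each increment f(s) * (B_{s+ds} - B_s) has mean 0. By the Itô isometry:
  Var( int_0^t f(s) dB_s ) = E[ (int_0^t f(s) dB_s)^2 ] = int_0^t f(s)^2 ds.
Here f(s) = -5*s/3, so f(s)^2 = 25*s^2/9. Integrate:
  int_0^t (25*s^2/9) ds = 25*t^3/27.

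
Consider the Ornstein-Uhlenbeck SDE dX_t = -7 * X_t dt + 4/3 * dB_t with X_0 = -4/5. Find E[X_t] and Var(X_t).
E[X_t] = -4*exp(-7*t)/5; Var(X_t) = 8/63 - 8*exp(-14*t)/63

The OU SDE dX = -theta X dt + sigma dB admits the integrating factor exp(theta t): d(exp(theta t) X_t) = sigma exp(theta t) dB_t. Integrating from 0 to t:
  X_t = x_0 * exp(-theta t) + sigma * int_0^t exp(-theta (t-s)) dB_s.
The Itô integral has mean 0 and (by the Itô isometry) variance sigma^2 * int_0^t exp(-2 theta (t - s)) ds = sigma^2 * (1 - exp(-2 theta t)) / (2 theta).
With theta = 7, sigma = 4/3, x_0 = -4/5:
  E[X_t] = -4/5 * exp(-7 t) = -4*exp(-7*t)/5
  Var(X_t) = (4/3)^2 * (1 - exp(-2*7 t)) / (2 * 7) = 8/63 - 8*exp(-14*t)/63.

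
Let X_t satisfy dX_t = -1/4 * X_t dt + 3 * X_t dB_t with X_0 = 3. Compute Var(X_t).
Var(X_t) = (9*exp(9*t) - 9)*exp(-t/2)

For GBM dX = mu X dt + sigma X dB with X_0 = x_0, apply Itô to Y = log X: dY = (mu - sigma^2/2) dt + sigma dB, so Y_t = log(x_0) + (mu - sigma^2/2) t + sigma B_t and hence X_t = x_0 * exp((mu - sigma^2/2) t + sigma B_t).
With mu = -1/4, sigma = 3, x_0 = 3, this gives:
  X_t = 3 * exp((-19/4) * t + (3) * B_t).
Since sigma*B_t ~ Normal(0, sigma^2 t), E[exp(sigma*B_t)] = exp(sigma^2 t / 2); so E[X_t] = x_0 * exp((mu - sigma^2/2) t) * exp(sigma^2 t / 2) = x_0 * exp(mu t) = 3*exp(-t/4).
Var(X_t) = E[X_t^2] - (E[X_t])^2 = x_0^2 * exp(2 mu t) * (exp(sigma^2 t) - 1) = (9*exp(9*t) - 9)*exp(-t/2).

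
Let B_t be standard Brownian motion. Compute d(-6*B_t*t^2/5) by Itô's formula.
d(-6*B_t*t^2/5) = (-12*B_t*t/5) dt + (-6*t^2/5) dB_t

Itô's formula for f(t, x): d f(t, B_t) = (f_t + (1/2) f_xx) dt + f_x dB_t. Compute partials of f(t, x) = -6*t^2*x/5:
  f_t(t,x)  = -12*t*x/5
  f_x(t,x)  = -6*t^2/5
  f_xx(t,x) = 0
Assemble drift = f_t + (1/2) f_xx = -12*t*x/5 and diffusion = f_x = -6*t^2/5. Substituting x = B_t:
  d(-6*B_t*t^2/5) = (-12*B_t*t/5) dt + (-6*t^2/5) dB_t.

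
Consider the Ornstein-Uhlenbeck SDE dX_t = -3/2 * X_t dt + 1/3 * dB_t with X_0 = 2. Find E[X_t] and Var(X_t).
E[X_t] = 2*exp(-3*t/2); Var(X_t) = 1/27 - exp(-3*t)/27

The OU SDE dX = -theta X dt + sigma dB admits the integrating factor exp(theta t): d(exp(theta t) X_t) = sigma exp(theta t) dB_t. Integrating from 0 to t:
  X_t = x_0 * exp(-theta t) + sigma * int_0^t exp(-theta (t-s)) dB_s.
The Itô integral has mean 0 and (by the Itô isometry) variance sigma^2 * int_0^t exp(-2 theta (t - s)) ds = sigma^2 * (1 - exp(-2 theta t)) / (2 theta).
With theta = 3/2, sigma = 1/3, x_0 = 2:
  E[X_t] = 2 * exp(-3/2 t) = 2*exp(-3*t/2)
  Var(X_t) = (1/3)^2 * (1 - exp(-2*3/2 t)) / (2 * 3/2) = 1/27 - exp(-3*t)/27.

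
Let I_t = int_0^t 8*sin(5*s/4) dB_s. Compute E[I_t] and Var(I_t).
E[I_t] = 0; Var(I_t) = 32*t - 64*sin(5*t/2)/5

The Itô integral of a deterministic integrand f(s) has mean 0 because each increment f(s) * (B_{s+ds} - B_s) has mean 0. By the Itô isometry:
  Var( int_0^t f(s) dB_s ) = E[ (int_0^t f(s) dB_s)^2 ] = int_0^t f(s)^2 ds.
Here f(s) = 8*sin(5*s/4), so f(s)^2 = 64*sin(5*s/4)^2. Integrate:
  int_0^t (64*sin(5*s/4)^2) ds = 32*t - 64*sin(5*t/2)/5.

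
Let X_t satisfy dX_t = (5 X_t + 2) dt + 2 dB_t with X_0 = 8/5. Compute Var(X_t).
Var(X_t) = 2*exp(10*t)/5 - 2/5

The variance V(t) = Var(X_t) satisfies V'(t) = 2 a V(t) + c^2 with V(0) = 0 (drift coefficient is linear in X, diffusion is constant). With a = 5, c = 2, the solution is
  V(t) = (c^2 / (2 a)) * (exp(2 a t) - 1)
       = (2^2 / (2*5)) * (exp(10 t) - 1)
       = 2*exp(10*t)/5 - 2/5.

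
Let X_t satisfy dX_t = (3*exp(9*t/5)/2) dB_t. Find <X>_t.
<X>_t = 5*exp(18*t/5)/8 - 5/8

For an Itô process dX_t = a(t) dt + b(t) dB_t, the quadratic variation is <X>_t = int_0^t b(s)^2 ds (the drift term does not contribute). Here b(s) = 3*exp(9*s/5)/2, so
  b(s)^2 = 9*exp(18*s/5)/4.
Integrating from 0 to t:
  <X>_t = int_0^t (9*exp(18*s/5)/4) ds = 5*exp(18*t/5)/8 - 5/8.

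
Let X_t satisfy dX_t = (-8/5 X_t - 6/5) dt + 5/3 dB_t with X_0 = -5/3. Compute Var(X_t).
Var(X_t) = 125/144 - 125*exp(-16*t/5)/144

The variance V(t) = Var(X_t) satisfies V'(t) = 2 a V(t) + c^2 with V(0) = 0 (drift coefficient is linear in X, diffusion is constant). With a = -8/5, c = 5/3, the solution is
  V(t) = (c^2 / (2 a)) * (exp(2 a t) - 1)
       = ((5/3)^2 / (2*(-8/5))) * (exp((-16/5) t) - 1)
       = 125/144 - 125*exp(-16*t/5)/144.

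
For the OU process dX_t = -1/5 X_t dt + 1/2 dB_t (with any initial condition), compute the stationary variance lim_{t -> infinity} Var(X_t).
lim Var(X_t) = 5/8

The OU SDE dX = -theta X dt + sigma dB admits the integrating factor exp(theta t): d(exp(theta t) X_t) = sigma exp(theta t) dB_t. Integrating from 0 to t gives X_t = x_0 * exp(-theta t) + sigma * int_0^t exp(-theta (t-s)) dB_s for any initial x_0. The Itô integral has variance (by the Itô isometry) sigma^2 * int_0^t exp(-2 theta (t - s)) ds = sigma^2 * (1 - exp(-2 theta t)) / (2 theta), independent of x_0.
With theta = 1/5, sigma = 1/2:
  Var(X_t) = (1/2)^2 * (1 - exp(-2*1/5 t)) / (2 * 1/5) = 5/8 - 5*exp(-2*t/5)/8.
As t -> infinity, exp(-2*1/5 t) -> 0, so the stationary variance is sigma^2 / (2 theta) = 5/8.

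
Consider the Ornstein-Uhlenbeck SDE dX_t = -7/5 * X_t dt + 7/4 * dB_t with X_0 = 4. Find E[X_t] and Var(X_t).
E[X_t] = 4*exp(-7*t/5); Var(X_t) = 35/32 - 35*exp(-14*t/5)/32

The OU SDE dX = -theta X dt + sigma dB admits the integrating factor exp(theta t): d(exp(theta t) X_t) = sigma exp(theta t) dB_t. Integrating from 0 to t:
  X_t = x_0 * exp(-theta t) + sigma * int_0^t exp(-theta (t-s)) dB_s.
The Itô integral has mean 0 and (by the Itô isometry) variance sigma^2 * int_0^t exp(-2 theta (t - s)) ds = sigma^2 * (1 - exp(-2 theta t)) / (2 theta).
With theta = 7/5, sigma = 7/4, x_0 = 4:
  E[X_t] = 4 * exp(-7/5 t) = 4*exp(-7*t/5)
  Var(X_t) = (7/4)^2 * (1 - exp(-2*7/5 t)) / (2 * 7/5) = 35/32 - 35*exp(-14*t/5)/32.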